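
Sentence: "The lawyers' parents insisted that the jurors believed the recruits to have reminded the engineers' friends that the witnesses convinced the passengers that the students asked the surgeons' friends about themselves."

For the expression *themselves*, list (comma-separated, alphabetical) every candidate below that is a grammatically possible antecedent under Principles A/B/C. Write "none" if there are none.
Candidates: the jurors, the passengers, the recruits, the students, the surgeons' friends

the students, the surgeons' friends

*themselves* is a reflexive; Principle A requires it to be bound within its binding domain — the clause headed by 'asked'.
— the jurors: subject of the clause headed by 'believed'; c-commands the reflexive but lies outside its binding domain — cannot bind it (Principle A).
— the passengers: object of the clause headed by 'convinced'; c-commands the reflexive but lies outside its binding domain — cannot bind it (Principle A).
— the recruits: subject of the clause headed by 'reminded'; c-commands the reflexive but lies outside its binding domain — cannot bind it (Principle A).
— the students: subject of the clause headed by 'asked'; c-commands the reflexive within its binding domain — allowed (Principle A).
— the surgeons' friends: object of the clause headed by 'asked'; c-commands the reflexive within its binding domain — allowed (Principle A).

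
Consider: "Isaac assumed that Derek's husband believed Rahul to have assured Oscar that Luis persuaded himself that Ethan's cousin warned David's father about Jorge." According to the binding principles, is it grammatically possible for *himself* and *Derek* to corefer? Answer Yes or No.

*himself* is a reflexive; Principle A requires it to be bound within its binding domain — the clause headed by 'persuaded'.
— Derek: possessor inside the subject DP of the clause headed by 'believed'; does not c-command the reflexive — cannot bind it (Principle A).

No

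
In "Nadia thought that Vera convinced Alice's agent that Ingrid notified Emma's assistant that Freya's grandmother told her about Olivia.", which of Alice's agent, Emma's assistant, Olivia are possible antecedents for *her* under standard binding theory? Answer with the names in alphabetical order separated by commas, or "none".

*her* is a pronoun; Principle B requires it to be free in its binding domain — the clause headed by 'told'.
— Alice's agent: object of the clause headed by 'convinced'; c-commands the pronoun but lies outside its binding domain — allowed.
— Emma's assistant: object of the clause headed by 'notified'; c-commands the pronoun but lies outside its binding domain — allowed.
— Olivia: second object of the clause headed by 'told'; is c-commanded by the pronoun; coreference would bind this R-expression — blocked (Principle C).

Alice's agent, Emma's assistant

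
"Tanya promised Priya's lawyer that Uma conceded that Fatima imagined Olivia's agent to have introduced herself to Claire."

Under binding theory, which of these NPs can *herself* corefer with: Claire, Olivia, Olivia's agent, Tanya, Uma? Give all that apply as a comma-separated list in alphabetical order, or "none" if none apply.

*herself* is a reflexive; Principle A requires it to be bound within its binding domain — the clause headed by 'introduced'.
— Claire: second object of the clause headed by 'introduced'; does not c-command the reflexive — cannot bind it (Principle A).
— Olivia: possessor inside the subject DP of the clause headed by 'introduced'; does not c-command the reflexive — cannot bind it (Principle A).
— Olivia's agent: subject of the clause headed by 'introduced'; c-commands the reflexive within its binding domain — allowed (Principle A).
— Tanya: subject of the matrix clause; c-commands the reflexive but lies outside its binding domain — cannot bind it (Principle A).
— Uma: subject of the clause headed by 'conceded'; c-commands the reflexive but lies outside its binding domain — cannot bind it (Principle A).

Olivia's agent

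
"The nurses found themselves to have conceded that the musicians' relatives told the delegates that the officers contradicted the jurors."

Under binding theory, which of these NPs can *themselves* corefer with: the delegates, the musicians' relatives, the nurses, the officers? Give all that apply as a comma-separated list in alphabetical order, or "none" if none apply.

the nurses

*themselves* is a reflexive; Principle A requires it to be bound within its binding domain — the matrix clause.
— the delegates: object of the clause headed by 'told'; does not c-command the reflexive — cannot bind it (Principle A).
— the musicians' relatives: subject of the clause headed by 'told'; does not c-command the reflexive — cannot bind it (Principle A).
— the nurses: subject of the matrix clause; c-commands the reflexive within its binding domain — allowed (Principle A).
— the officers: subject of the clause headed by 'contradicted'; does not c-command the reflexive — cannot bind it (Principle A).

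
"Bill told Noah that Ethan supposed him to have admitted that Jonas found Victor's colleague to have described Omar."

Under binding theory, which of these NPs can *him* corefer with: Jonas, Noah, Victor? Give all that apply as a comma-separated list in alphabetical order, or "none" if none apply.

Noah

*him* is a pronoun; Principle B requires it to be free in its binding domain — the clause headed by 'supposed'.
— Jonas: subject of the clause headed by 'found'; is c-commanded by the pronoun; coreference would bind this R-expression — blocked (Principle C).
— Noah: object of the matrix clause; c-commands the pronoun but lies outside its binding domain — allowed.
— Victor: possessor inside the subject DP of the clause headed by 'described'; is c-commanded by the pronoun; coreference would bind this R-expression — blocked (Principle C).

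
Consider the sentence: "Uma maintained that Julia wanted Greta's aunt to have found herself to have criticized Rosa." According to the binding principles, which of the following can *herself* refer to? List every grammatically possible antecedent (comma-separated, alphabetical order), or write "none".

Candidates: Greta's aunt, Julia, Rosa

Greta's aunt

*herself* is a reflexive; Principle A requires it to be bound within its binding domain — the clause headed by 'found'.
— Greta's aunt: subject of the clause headed by 'found'; c-commands the reflexive within its binding domain — allowed (Principle A).
— Julia: subject of the clause headed by 'wanted'; c-commands the reflexive but lies outside its binding domain — cannot bind it (Principle A).
— Rosa: object of the clause headed by 'criticized'; does not c-command the reflexive — cannot bind it (Principle A).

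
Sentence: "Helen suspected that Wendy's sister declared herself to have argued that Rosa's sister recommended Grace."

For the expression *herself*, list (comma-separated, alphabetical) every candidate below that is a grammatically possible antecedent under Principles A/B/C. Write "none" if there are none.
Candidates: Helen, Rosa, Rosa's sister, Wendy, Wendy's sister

*herself* is a reflexive; Principle A requires it to be bound within its binding domain — the clause headed by 'declared'.
— Helen: subject of the matrix clause; c-commands the reflexive but lies outside its binding domain — cannot bind it (Principle A).
— Rosa: possessor inside the subject DP of the clause headed by 'recommended'; does not c-command the reflexive — cannot bind it (Principle A).
— Rosa's sister: subject of the clause headed by 'recommended'; does not c-command the reflexive — cannot bind it (Principle A).
— Wendy: possessor inside the subject DP of the clause headed by 'declared'; does not c-command the reflexive — cannot bind it (Principle A).
— Wendy's sister: subject of the clause headed by 'declared'; c-commands the reflexive within its binding domain — allowed (Principle A).

Wendy's sister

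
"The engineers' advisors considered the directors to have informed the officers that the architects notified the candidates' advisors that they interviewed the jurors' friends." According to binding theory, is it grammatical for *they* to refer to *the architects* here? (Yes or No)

*the architects* is an R-expression; Principle C requires it to be free (not bound by any c-commanding expression).
— they: subject of the clause headed by 'interviewed'; the pronoun does not c-command the R-expression — coreference allowed.

Yes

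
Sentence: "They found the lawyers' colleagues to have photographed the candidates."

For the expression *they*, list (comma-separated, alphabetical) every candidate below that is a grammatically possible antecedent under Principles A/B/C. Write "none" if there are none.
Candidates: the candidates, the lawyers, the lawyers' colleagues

none

*they* is a pronoun; Principle B requires it to be free in its binding domain — the matrix clause.
— the candidates: object of the clause headed by 'photographed'; is c-commanded by the pronoun; coreference would bind this R-expression — blocked (Principle C).
— the lawyers: possessor inside the subject DP of the clause headed by 'photographed'; is c-commanded by the pronoun; coreference would bind this R-expression — blocked (Principle C).
— the lawyers' colleagues: subject of the clause headed by 'photographed'; is c-commanded by the pronoun; coreference would bind this R-expression — blocked (Principle C).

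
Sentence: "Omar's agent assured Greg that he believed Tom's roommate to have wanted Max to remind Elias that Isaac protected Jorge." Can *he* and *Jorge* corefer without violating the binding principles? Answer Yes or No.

No

*Jorge* is an R-expression; Principle C requires it to be free (not bound by any c-commanding expression).
— he: subject of the clause headed by 'believed'; the pronoun c-commands the R-expression — coreference blocked (Principle C).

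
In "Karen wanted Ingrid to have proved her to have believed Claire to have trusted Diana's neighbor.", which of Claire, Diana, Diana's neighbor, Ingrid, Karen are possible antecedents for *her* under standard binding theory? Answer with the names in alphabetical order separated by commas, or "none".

*her* is a pronoun; Principle B requires it to be free in its binding domain — the clause headed by 'proved'.
— Claire: subject of the clause headed by 'trusted'; is c-commanded by the pronoun; coreference would bind this R-expression — blocked (Principle C).
— Diana: possessor inside the object DP of the clause headed by 'trusted'; is c-commanded by the pronoun; coreference would bind this R-expression — blocked (Principle C).
— Diana's neighbor: object of the clause headed by 'trusted'; is c-commanded by the pronoun; coreference would bind this R-expression — blocked (Principle C).
— Ingrid: subject of the clause headed by 'proved'; c-commands the pronoun within its binding domain — blocked (Principle B).
— Karen: subject of the matrix clause; c-commands the pronoun but lies outside its binding domain — allowed.

Karen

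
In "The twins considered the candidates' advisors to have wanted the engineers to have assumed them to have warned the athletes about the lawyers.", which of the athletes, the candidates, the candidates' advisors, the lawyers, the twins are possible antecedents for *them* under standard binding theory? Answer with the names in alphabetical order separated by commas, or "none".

*them* is a pronoun; Principle B requires it to be free in its binding domain — the clause headed by 'assumed'.
— the athletes: object of the clause headed by 'warned'; is c-commanded by the pronoun; coreference would bind this R-expression — blocked (Principle C).
— the candidates: possessor inside the subject DP of the clause headed by 'wanted'; does not c-command the pronoun — Principle B does not apply; allowed.
— the candidates' advisors: subject of the clause headed by 'wanted'; c-commands the pronoun but lies outside its binding domain — allowed.
— the lawyers: second object of the clause headed by 'warned'; is c-commanded by the pronoun; coreference would bind this R-expression — blocked (Principle C).
— the twins: subject of the matrix clause; c-commands the pronoun but lies outside its binding domain — allowed.

the candidates, the candidates' advisors, the twins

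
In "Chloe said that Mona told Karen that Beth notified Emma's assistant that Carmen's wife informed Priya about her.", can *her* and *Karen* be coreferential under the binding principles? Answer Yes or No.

*Karen* is an R-expression; Principle C requires it to be free (not bound by any c-commanding expression).
— her: second object of the clause headed by 'informed'; the pronoun does not c-command the R-expression — coreference allowed.

Yes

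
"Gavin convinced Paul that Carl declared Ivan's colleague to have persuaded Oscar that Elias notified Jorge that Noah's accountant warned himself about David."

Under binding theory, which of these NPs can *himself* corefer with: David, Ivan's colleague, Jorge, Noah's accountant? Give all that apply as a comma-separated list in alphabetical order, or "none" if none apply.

Noah's accountant

*himself* is a reflexive; Principle A requires it to be bound within its binding domain — the clause headed by 'warned'.
— David: second object of the clause headed by 'warned'; does not c-command the reflexive — cannot bind it (Principle A).
— Ivan's colleague: subject of the clause headed by 'persuaded'; c-commands the reflexive but lies outside its binding domain — cannot bind it (Principle A).
— Jorge: object of the clause headed by 'notified'; c-commands the reflexive but lies outside its binding domain — cannot bind it (Principle A).
— Noah's accountant: subject of the clause headed by 'warned'; c-commands the reflexive within its binding domain — allowed (Principle A).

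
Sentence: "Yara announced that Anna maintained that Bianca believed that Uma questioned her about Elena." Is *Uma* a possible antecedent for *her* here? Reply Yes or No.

No

*her* is a pronoun; Principle B requires it to be free in its binding domain — the clause headed by 'questioned'.
— Uma: subject of the clause headed by 'questioned'; c-commands the pronoun within its binding domain — blocked (Principle B).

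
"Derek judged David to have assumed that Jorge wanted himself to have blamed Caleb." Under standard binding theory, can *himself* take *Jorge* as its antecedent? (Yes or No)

Yes

*himself* is a reflexive; Principle A requires it to be bound within its binding domain — the clause headed by 'wanted'.
— Jorge: subject of the clause headed by 'wanted'; c-commands the reflexive within its binding domain — allowed (Principle A).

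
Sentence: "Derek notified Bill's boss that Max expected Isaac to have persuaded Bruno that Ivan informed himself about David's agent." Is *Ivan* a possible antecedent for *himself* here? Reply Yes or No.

Yes

*himself* is a reflexive; Principle A requires it to be bound within its binding domain — the clause headed by 'informed'.
— Ivan: subject of the clause headed by 'informed'; c-commands the reflexive within its binding domain — allowed (Principle A).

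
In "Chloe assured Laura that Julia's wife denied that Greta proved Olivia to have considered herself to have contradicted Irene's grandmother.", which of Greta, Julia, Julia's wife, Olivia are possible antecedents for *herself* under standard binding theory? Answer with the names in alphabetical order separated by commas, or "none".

Olivia

*herself* is a reflexive; Principle A requires it to be bound within its binding domain — the clause headed by 'considered'.
— Greta: subject of the clause headed by 'proved'; c-commands the reflexive but lies outside its binding domain — cannot bind it (Principle A).
— Julia: possessor inside the subject DP of the clause headed by 'denied'; does not c-command the reflexive — cannot bind it (Principle A).
— Julia's wife: subject of the clause headed by 'denied'; c-commands the reflexive but lies outside its binding domain — cannot bind it (Principle A).
— Olivia: subject of the clause headed by 'considered'; c-commands the reflexive within its binding domain — allowed (Principle A).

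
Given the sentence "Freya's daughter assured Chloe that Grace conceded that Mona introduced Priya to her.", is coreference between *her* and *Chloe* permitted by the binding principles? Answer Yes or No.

*her* is a pronoun; Principle B requires it to be free in its binding domain — the clause headed by 'introduced'.
— Chloe: object of the matrix clause; c-commands the pronoun but lies outside its binding domain — allowed.

Yes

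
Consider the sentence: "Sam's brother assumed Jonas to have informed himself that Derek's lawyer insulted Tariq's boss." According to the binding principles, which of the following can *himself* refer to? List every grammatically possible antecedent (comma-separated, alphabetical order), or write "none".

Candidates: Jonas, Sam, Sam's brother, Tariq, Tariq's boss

*himself* is a reflexive; Principle A requires it to be bound within its binding domain — the clause headed by 'informed'.
— Jonas: subject of the clause headed by 'informed'; c-commands the reflexive within its binding domain — allowed (Principle A).
— Sam: possessor inside the subject DP of the matrix clause; does not c-command the reflexive — cannot bind it (Principle A).
— Sam's brother: subject of the matrix clause; c-commands the reflexive but lies outside its binding domain — cannot bind it (Principle A).
— Tariq: possessor inside the object DP of the clause headed by 'insulted'; does not c-command the reflexive — cannot bind it (Principle A).
— Tariq's boss: object of the clause headed by 'insulted'; does not c-command the reflexive — cannot bind it (Principle A).

Jonas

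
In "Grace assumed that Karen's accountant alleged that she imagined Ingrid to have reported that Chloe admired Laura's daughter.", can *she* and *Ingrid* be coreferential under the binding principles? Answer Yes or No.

No

*Ingrid* is an R-expression; Principle C requires it to be free (not bound by any c-commanding expression).
— she: subject of the clause headed by 'imagined'; the pronoun c-commands the R-expression — coreference blocked (Principle C).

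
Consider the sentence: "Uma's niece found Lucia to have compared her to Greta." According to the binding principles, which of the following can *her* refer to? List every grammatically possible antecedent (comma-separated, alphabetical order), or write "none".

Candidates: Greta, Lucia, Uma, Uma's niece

*her* is a pronoun; Principle B requires it to be free in its binding domain — the clause headed by 'compared'.
— Greta: second object of the clause headed by 'compared'; is c-commanded by the pronoun; coreference would bind this R-expression — blocked (Principle C).
— Lucia: subject of the clause headed by 'compared'; c-commands the pronoun within its binding domain — blocked (Principle B).
— Uma: possessor inside the subject DP of the matrix clause; does not c-command the pronoun — Principle B does not apply; allowed.
— Uma's niece: subject of the matrix clause; c-commands the pronoun but lies outside its binding domain — allowed.

Uma, Uma's niece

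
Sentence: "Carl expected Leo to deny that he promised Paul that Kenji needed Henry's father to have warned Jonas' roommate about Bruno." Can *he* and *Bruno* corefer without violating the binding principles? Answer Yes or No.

No

*Bruno* is an R-expression; Principle C requires it to be free (not bound by any c-commanding expression).
— he: subject of the clause headed by 'promised'; the pronoun c-commands the R-expression — coreference blocked (Principle C).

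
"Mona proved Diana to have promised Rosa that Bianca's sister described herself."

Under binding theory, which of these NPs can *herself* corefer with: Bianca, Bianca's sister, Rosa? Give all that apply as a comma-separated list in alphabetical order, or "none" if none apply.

*herself* is a reflexive; Principle A requires it to be bound within its binding domain — the clause headed by 'described'.
— Bianca: possessor inside the subject DP of the clause headed by 'described'; does not c-command the reflexive — cannot bind it (Principle A).
— Bianca's sister: subject of the clause headed by 'described'; c-commands the reflexive within its binding domain — allowed (Principle A).
— Rosa: object of the clause headed by 'promised'; c-commands the reflexive but lies outside its binding domain — cannot bind it (Principle A).

Bianca's sister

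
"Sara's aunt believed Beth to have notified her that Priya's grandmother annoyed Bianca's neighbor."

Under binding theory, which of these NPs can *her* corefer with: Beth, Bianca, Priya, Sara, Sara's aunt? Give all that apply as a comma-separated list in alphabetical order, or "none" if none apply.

Sara, Sara's aunt

*her* is a pronoun; Principle B requires it to be free in its binding domain — the clause headed by 'notified'.
— Beth: subject of the clause headed by 'notified'; c-commands the pronoun within its binding domain — blocked (Principle B).
— Bianca: possessor inside the object DP of the clause headed by 'annoyed'; is c-commanded by the pronoun; coreference would bind this R-expression — blocked (Principle C).
— Priya: possessor inside the subject DP of the clause headed by 'annoyed'; is c-commanded by the pronoun; coreference would bind this R-expression — blocked (Principle C).
— Sara: possessor inside the subject DP of the matrix clause; does not c-command the pronoun — Principle B does not apply; allowed.
— Sara's aunt: subject of the matrix clause; c-commands the pronoun but lies outside its binding domain — allowed.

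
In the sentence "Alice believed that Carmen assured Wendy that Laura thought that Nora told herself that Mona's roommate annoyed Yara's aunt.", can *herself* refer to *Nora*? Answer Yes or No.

*herself* is a reflexive; Principle A requires it to be bound within its binding domain — the clause headed by 'told'.
— Nora: subject of the clause headed by 'told'; c-commands the reflexive within its binding domain — allowed (Principle A).

Yes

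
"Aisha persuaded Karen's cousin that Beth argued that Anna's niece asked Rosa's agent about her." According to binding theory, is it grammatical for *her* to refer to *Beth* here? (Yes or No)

Yes

*Beth* is an R-expression; Principle C requires it to be free (not bound by any c-commanding expression).
— her: second object of the clause headed by 'asked'; the pronoun does not c-command the R-expression — coreference allowed.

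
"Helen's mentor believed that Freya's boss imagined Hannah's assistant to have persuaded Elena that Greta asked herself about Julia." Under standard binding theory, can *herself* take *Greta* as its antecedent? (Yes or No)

Yes

*herself* is a reflexive; Principle A requires it to be bound within its binding domain — the clause headed by 'asked'.
— Greta: subject of the clause headed by 'asked'; c-commands the reflexive within its binding domain — allowed (Principle A).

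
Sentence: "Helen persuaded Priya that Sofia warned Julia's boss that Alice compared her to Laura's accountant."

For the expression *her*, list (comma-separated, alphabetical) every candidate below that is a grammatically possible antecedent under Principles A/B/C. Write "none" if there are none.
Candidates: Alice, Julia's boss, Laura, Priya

*her* is a pronoun; Principle B requires it to be free in its binding domain — the clause headed by 'compared'.
— Alice: subject of the clause headed by 'compared'; c-commands the pronoun within its binding domain — blocked (Principle B).
— Julia's boss: object of the clause headed by 'warned'; c-commands the pronoun but lies outside its binding domain — allowed.
— Laura: possessor inside the second object DP of the clause headed by 'compared'; is c-commanded by the pronoun; coreference would bind this R-expression — blocked (Principle C).
— Priya: object of the matrix clause; c-commands the pronoun but lies outside its binding domain — allowed.

Julia's boss, Priya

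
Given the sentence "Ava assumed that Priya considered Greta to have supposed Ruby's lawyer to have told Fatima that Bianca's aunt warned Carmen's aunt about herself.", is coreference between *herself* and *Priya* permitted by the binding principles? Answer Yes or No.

No

*herself* is a reflexive; Principle A requires it to be bound within its binding domain — the clause headed by 'warned'.
— Priya: subject of the clause headed by 'considered'; c-commands the reflexive but lies outside its binding domain — cannot bind it (Principle A).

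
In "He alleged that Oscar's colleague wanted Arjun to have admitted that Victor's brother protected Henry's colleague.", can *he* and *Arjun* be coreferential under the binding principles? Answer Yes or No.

*Arjun* is an R-expression; Principle C requires it to be free (not bound by any c-commanding expression).
— he: subject of the matrix clause; the pronoun c-commands the R-expression — coreference blocked (Principle C).

No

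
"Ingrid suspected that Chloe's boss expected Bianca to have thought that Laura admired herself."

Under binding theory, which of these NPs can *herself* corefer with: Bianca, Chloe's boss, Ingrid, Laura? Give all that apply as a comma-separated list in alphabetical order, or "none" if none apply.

Laura

*herself* is a reflexive; Principle A requires it to be bound within its binding domain — the clause headed by 'admired'.
— Bianca: subject of the clause headed by 'thought'; c-commands the reflexive but lies outside its binding domain — cannot bind it (Principle A).
— Chloe's boss: subject of the clause headed by 'expected'; c-commands the reflexive but lies outside its binding domain — cannot bind it (Principle A).
— Ingrid: subject of the matrix clause; c-commands the reflexive but lies outside its binding domain — cannot bind it (Principle A).
— Laura: subject of the clause headed by 'admired'; c-commands the reflexive within its binding domain — allowed (Principle A).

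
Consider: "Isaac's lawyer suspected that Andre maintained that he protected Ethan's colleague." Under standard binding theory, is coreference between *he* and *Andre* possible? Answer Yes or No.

*Andre* is an R-expression; Principle C requires it to be free (not bound by any c-commanding expression).
— he: subject of the clause headed by 'protected'; the pronoun does not c-command the R-expression — coreference allowed.

Yes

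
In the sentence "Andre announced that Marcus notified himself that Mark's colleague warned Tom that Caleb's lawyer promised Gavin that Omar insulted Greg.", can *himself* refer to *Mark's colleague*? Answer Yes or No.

*himself* is a reflexive; Principle A requires it to be bound within its binding domain — the clause headed by 'notified'.
— Mark's colleague: subject of the clause headed by 'warned'; does not c-command the reflexive — cannot bind it (Principle A).

No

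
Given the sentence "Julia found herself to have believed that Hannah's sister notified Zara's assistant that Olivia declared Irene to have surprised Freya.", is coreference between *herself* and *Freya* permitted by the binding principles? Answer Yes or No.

*herself* is a reflexive; Principle A requires it to be bound within its binding domain — the matrix clause.
— Freya: object of the clause headed by 'surprised'; does not c-command the reflexive — cannot bind it (Principle A).

No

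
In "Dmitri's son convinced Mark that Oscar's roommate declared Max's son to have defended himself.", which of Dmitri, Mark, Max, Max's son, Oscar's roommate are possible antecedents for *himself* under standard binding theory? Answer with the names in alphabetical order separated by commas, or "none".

Max's son

*himself* is a reflexive; Principle A requires it to be bound within its binding domain — the clause headed by 'defended'.
— Dmitri: possessor inside the subject DP of the matrix clause; does not c-command the reflexive — cannot bind it (Principle A).
— Mark: object of the matrix clause; c-commands the reflexive but lies outside its binding domain — cannot bind it (Principle A).
— Max: possessor inside the subject DP of the clause headed by 'defended'; does not c-command the reflexive — cannot bind it (Principle A).
— Max's son: subject of the clause headed by 'defended'; c-commands the reflexive within its binding domain — allowed (Principle A).
— Oscar's roommate: subject of the clause headed by 'declared'; c-commands the reflexive but lies outside its binding domain — cannot bind it (Principle A).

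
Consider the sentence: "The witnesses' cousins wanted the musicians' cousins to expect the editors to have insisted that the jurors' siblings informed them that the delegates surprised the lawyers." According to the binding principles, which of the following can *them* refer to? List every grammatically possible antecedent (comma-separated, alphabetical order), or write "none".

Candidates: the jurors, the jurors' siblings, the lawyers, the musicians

the jurors, the musicians

*them* is a pronoun; Principle B requires it to be free in its binding domain — the clause headed by 'informed'.
— the jurors: possessor inside the subject DP of the clause headed by 'informed'; does not c-command the pronoun — Principle B does not apply; allowed.
— the jurors' siblings: subject of the clause headed by 'informed'; c-commands the pronoun within its binding domain — blocked (Principle B).
— the lawyers: object of the clause headed by 'surprised'; is c-commanded by the pronoun; coreference would bind this R-expression — blocked (Principle C).
— the musicians: possessor inside the subject DP of the clause headed by 'expect'; does not c-command the pronoun — Principle B does not apply; allowed.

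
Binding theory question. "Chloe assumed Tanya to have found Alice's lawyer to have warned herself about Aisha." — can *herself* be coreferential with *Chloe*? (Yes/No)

*herself* is a reflexive; Principle A requires it to be bound within its binding domain — the clause headed by 'warned'.
— Chloe: subject of the matrix clause; c-commands the reflexive but lies outside its binding domain — cannot bind it (Principle A).

No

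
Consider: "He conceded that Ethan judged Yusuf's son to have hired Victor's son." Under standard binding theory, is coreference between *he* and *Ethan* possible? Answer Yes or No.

*Ethan* is an R-expression; Principle C requires it to be free (not bound by any c-commanding expression).
— he: subject of the matrix clause; the pronoun c-commands the R-expression — coreference blocked (Principle C).

No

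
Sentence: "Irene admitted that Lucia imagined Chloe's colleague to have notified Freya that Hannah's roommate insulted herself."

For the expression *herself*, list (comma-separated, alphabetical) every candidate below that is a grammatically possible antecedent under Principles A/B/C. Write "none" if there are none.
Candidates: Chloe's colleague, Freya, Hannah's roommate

Hannah's roommate

*herself* is a reflexive; Principle A requires it to be bound within its binding domain — the clause headed by 'insulted'.
— Chloe's colleague: subject of the clause headed by 'notified'; c-commands the reflexive but lies outside its binding domain — cannot bind it (Principle A).
— Freya: object of the clause headed by 'notified'; c-commands the reflexive but lies outside its binding domain — cannot bind it (Principle A).
— Hannah's roommate: subject of the clause headed by 'insulted'; c-commands the reflexive within its binding domain — allowed (Principle A).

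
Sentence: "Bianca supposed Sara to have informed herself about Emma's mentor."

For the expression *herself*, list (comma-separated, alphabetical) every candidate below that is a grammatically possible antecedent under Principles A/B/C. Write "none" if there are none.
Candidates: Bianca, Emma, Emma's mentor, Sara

Sara

*herself* is a reflexive; Principle A requires it to be bound within its binding domain — the clause headed by 'informed'.
— Bianca: subject of the matrix clause; c-commands the reflexive but lies outside its binding domain — cannot bind it (Principle A).
— Emma: possessor inside the second object DP of the clause headed by 'informed'; does not c-command the reflexive — cannot bind it (Principle A).
— Emma's mentor: second object of the clause headed by 'informed'; does not c-command the reflexive — cannot bind it (Principle A).
— Sara: subject of the clause headed by 'informed'; c-commands the reflexive within its binding domain — allowed (Principle A).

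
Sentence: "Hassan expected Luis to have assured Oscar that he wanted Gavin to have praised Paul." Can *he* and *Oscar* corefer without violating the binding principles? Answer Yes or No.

*Oscar* is an R-expression; Principle C requires it to be free (not bound by any c-commanding expression).
— he: subject of the clause headed by 'wanted'; the pronoun does not c-command the R-expression — coreference allowed.

Yes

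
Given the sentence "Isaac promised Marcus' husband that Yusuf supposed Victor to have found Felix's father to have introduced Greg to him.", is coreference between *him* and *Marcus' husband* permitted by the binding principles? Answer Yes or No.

Yes

*him* is a pronoun; Principle B requires it to be free in its binding domain — the clause headed by 'introduced'.
— Marcus' husband: object of the matrix clause; c-commands the pronoun but lies outside its binding domain — allowed.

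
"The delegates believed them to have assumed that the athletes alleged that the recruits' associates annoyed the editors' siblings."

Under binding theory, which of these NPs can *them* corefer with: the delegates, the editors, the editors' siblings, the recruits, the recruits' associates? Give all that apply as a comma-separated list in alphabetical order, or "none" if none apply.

none

*them* is a pronoun; Principle B requires it to be free in its binding domain — the matrix clause.
— the delegates: subject of the matrix clause; c-commands the pronoun within its binding domain — blocked (Principle B).
— the editors: possessor inside the object DP of the clause headed by 'annoyed'; is c-commanded by the pronoun; coreference would bind this R-expression — blocked (Principle C).
— the editors' siblings: object of the clause headed by 'annoyed'; is c-commanded by the pronoun; coreference would bind this R-expression — blocked (Principle C).
— the recruits: possessor inside the subject DP of the clause headed by 'annoyed'; is c-commanded by the pronoun; coreference would bind this R-expression — blocked (Principle C).
— the recruits' associates: subject of the clause headed by 'annoyed'; is c-commanded by the pronoun; coreference would bind this R-expression — blocked (Principle C).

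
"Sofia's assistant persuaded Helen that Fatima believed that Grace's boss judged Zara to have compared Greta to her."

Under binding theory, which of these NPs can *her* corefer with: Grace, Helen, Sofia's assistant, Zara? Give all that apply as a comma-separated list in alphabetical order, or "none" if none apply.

Grace, Helen, Sofia's assistant

*her* is a pronoun; Principle B requires it to be free in its binding domain — the clause headed by 'compared'.
— Grace: possessor inside the subject DP of the clause headed by 'judged'; does not c-command the pronoun — Principle B does not apply; allowed.
— Helen: object of the matrix clause; c-commands the pronoun but lies outside its binding domain — allowed.
— Sofia's assistant: subject of the matrix clause; c-commands the pronoun but lies outside its binding domain — allowed.
— Zara: subject of the clause headed by 'compared'; c-commands the pronoun within its binding domain — blocked (Principle B).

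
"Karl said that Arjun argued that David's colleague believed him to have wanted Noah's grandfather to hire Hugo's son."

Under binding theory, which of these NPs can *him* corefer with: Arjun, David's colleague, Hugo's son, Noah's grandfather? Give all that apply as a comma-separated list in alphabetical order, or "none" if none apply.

*him* is a pronoun; Principle B requires it to be free in its binding domain — the clause headed by 'believed'.
— Arjun: subject of the clause headed by 'argued'; c-commands the pronoun but lies outside its binding domain — allowed.
— David's colleague: subject of the clause headed by 'believed'; c-commands the pronoun within its binding domain — blocked (Principle B).
— Hugo's son: object of the clause headed by 'hire'; is c-commanded by the pronoun; coreference would bind this R-expression — blocked (Principle C).
— Noah's grandfather: subject of the clause headed by 'hire'; is c-commanded by the pronoun; coreference would bind this R-expression — blocked (Principle C).

Arjun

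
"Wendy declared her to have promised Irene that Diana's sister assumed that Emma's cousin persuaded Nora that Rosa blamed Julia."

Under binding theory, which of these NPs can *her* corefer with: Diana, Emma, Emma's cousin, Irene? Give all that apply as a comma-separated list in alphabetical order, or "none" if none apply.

none

*her* is a pronoun; Principle B requires it to be free in its binding domain — the matrix clause.
— Diana: possessor inside the subject DP of the clause headed by 'assumed'; is c-commanded by the pronoun; coreference would bind this R-expression — blocked (Principle C).
— Emma: possessor inside the subject DP of the clause headed by 'persuaded'; is c-commanded by the pronoun; coreference would bind this R-expression — blocked (Principle C).
— Emma's cousin: subject of the clause headed by 'persuaded'; is c-commanded by the pronoun; coreference would bind this R-expression — blocked (Principle C).
— Irene: object of the clause headed by 'promised'; is c-commanded by the pronoun; coreference would bind this R-expression — blocked (Principle C).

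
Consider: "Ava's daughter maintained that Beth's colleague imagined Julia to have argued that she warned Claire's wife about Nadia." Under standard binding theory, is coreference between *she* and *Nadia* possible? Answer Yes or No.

No

*Nadia* is an R-expression; Principle C requires it to be free (not bound by any c-commanding expression).
— she: subject of the clause headed by 'warned'; the pronoun c-commands the R-expression — coreference blocked (Principle C).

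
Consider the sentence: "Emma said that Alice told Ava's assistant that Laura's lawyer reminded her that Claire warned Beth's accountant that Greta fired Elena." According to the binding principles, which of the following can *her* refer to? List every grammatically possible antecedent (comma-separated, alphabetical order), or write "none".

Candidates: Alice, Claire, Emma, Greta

*her* is a pronoun; Principle B requires it to be free in its binding domain — the clause headed by 'reminded'.
— Alice: subject of the clause headed by 'told'; c-commands the pronoun but lies outside its binding domain — allowed.
— Claire: subject of the clause headed by 'warned'; is c-commanded by the pronoun; coreference would bind this R-expression — blocked (Principle C).
— Emma: subject of the matrix clause; c-commands the pronoun but lies outside its binding domain — allowed.
— Greta: subject of the clause headed by 'fired'; is c-commanded by the pronoun; coreference would bind this R-expression — blocked (Principle C).

Alice, Emma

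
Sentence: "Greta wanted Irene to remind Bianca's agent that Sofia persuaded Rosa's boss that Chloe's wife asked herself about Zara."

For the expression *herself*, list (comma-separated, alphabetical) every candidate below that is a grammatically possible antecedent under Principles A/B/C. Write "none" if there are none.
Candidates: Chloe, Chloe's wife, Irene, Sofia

Chloe's wife

*herself* is a reflexive; Principle A requires it to be bound within its binding domain — the clause headed by 'asked'.
— Chloe: possessor inside the subject DP of the clause headed by 'asked'; does not c-command the reflexive — cannot bind it (Principle A).
— Chloe's wife: subject of the clause headed by 'asked'; c-commands the reflexive within its binding domain — allowed (Principle A).
— Irene: subject of the clause headed by 'remind'; c-commands the reflexive but lies outside its binding domain — cannot bind it (Principle A).
— Sofia: subject of the clause headed by 'persuaded'; c-commands the reflexive but lies outside its binding domain — cannot bind it (Principle A).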